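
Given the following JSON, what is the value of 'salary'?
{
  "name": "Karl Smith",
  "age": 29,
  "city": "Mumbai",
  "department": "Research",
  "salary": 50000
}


Looking up field 'salary'
Value: 50000

50000


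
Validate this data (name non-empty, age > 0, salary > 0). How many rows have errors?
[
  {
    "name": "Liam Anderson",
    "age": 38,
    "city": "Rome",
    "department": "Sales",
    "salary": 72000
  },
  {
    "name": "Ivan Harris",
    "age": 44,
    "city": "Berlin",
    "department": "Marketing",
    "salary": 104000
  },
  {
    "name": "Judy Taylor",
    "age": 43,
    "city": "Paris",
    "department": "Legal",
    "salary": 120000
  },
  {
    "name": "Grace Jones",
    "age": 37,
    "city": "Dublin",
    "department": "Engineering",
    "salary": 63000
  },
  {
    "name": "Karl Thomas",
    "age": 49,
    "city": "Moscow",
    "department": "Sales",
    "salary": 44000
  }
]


Validating 5 records:
Rules: name non-empty, age > 0, salary > 0

  Row 1 (Liam Anderson): OK
  Row 2 (Ivan Harris): OK
  Row 3 (Judy Taylor): OK
  Row 4 (Grace Jones): OK
  Row 5 (Karl Thomas): OK

Total errors: 0

0 errors


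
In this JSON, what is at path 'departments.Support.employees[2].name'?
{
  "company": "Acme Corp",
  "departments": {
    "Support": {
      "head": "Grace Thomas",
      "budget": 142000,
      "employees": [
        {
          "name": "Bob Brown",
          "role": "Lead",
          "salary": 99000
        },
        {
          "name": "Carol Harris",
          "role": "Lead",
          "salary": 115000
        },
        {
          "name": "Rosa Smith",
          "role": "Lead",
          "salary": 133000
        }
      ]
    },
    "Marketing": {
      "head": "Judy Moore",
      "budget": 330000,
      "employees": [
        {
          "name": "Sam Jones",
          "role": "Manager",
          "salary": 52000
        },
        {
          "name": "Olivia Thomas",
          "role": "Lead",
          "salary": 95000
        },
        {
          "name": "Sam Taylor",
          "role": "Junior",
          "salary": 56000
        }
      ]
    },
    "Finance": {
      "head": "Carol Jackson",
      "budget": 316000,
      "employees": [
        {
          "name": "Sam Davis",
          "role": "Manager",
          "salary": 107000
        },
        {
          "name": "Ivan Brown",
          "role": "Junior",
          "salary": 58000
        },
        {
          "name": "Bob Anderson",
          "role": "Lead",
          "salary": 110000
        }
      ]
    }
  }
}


Path: departments.Support.employees[2].name

Navigate:
  -> departments
  -> Support
  -> employees[2].name = 'Rosa Smith'

Rosa Smith


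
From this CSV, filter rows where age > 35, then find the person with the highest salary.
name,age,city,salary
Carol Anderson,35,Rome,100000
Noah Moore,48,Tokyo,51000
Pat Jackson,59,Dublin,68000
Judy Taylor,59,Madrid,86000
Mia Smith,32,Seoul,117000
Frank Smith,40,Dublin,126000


Filter: age > 35
Sort by: salary (descending)

Filtered records (4):
  Frank Smith, age 40, salary $126000
  Judy Taylor, age 59, salary $86000
  Pat Jackson, age 59, salary $68000
  Noah Moore, age 48, salary $51000

Highest salary: Frank Smith ($126000)

Frank Smith


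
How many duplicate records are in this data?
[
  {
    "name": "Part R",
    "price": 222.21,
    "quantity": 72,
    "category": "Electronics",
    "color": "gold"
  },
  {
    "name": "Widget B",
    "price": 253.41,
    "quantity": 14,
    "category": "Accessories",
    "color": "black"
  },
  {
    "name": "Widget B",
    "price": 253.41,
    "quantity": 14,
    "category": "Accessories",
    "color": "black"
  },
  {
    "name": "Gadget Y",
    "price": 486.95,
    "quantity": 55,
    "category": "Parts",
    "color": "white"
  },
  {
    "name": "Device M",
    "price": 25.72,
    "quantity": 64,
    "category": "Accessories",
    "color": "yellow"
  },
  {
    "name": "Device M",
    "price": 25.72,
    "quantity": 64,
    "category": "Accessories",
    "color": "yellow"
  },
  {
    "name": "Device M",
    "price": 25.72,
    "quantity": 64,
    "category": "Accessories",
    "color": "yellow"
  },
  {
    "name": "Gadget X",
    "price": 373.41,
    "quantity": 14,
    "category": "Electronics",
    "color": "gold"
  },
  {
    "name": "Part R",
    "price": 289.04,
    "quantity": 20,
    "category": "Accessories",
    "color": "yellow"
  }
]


Checking 9 records for duplicates:

  Row 1: Part R ($222.21, qty 72)
  Row 2: Widget B ($253.41, qty 14)
  Row 3: Widget B ($253.41, qty 14) <-- DUPLICATE
  Row 4: Gadget Y ($486.95, qty 55)
  Row 5: Device M ($25.72, qty 64)
  Row 6: Device M ($25.72, qty 64) <-- DUPLICATE
  Row 7: Device M ($25.72, qty 64) <-- DUPLICATE
  Row 8: Gadget X ($373.41, qty 14)
  Row 9: Part R ($289.04, qty 20)

Duplicates found: 3
Unique records: 6

3 duplicates, 6 unique


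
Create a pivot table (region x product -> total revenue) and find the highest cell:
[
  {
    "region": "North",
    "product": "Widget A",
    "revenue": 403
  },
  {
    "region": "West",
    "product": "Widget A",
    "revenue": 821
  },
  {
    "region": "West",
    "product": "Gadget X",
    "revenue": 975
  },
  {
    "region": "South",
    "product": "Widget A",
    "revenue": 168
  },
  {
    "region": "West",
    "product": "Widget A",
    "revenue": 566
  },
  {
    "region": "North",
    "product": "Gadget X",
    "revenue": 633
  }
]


Pivot: region (rows) x product (columns) -> total revenue

     Gadget X      Widget A    
North          633           403  
South            0           168  
West           975          1387  

Highest: West / Widget A = $1387

West / Widget A = $1387


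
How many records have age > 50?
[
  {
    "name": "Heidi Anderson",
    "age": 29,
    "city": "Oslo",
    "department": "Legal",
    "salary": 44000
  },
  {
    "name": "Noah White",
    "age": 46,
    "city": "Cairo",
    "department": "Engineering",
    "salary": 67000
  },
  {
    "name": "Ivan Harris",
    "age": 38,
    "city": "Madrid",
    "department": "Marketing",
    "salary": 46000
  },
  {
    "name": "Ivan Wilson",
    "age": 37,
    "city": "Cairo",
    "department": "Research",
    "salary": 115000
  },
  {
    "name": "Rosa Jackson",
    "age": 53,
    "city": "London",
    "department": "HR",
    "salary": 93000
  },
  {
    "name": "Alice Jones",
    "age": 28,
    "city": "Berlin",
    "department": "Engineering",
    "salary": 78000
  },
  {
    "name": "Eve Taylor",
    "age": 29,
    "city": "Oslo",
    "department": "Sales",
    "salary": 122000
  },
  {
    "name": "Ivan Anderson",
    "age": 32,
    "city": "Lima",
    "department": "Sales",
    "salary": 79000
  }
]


Data: 8 records
Condition: age > 50

Checking each record:
  Heidi Anderson: 29
  Noah White: 46
  Ivan Harris: 38
  Ivan Wilson: 37
  Rosa Jackson: 53 MATCH
  Alice Jones: 28
  Eve Taylor: 29
  Ivan Anderson: 32

Count: 1

1


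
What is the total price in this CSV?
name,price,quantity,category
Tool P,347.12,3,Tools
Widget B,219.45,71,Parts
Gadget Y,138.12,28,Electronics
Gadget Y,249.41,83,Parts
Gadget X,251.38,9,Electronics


Computing total price:
Values: [347.12, 219.45, 138.12, 249.41, 251.38]
Sum = 1205.48

1205.48


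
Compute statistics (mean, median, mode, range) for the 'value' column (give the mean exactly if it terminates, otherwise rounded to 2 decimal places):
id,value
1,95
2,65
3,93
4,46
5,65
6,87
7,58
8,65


Data: [95, 65, 93, 46, 65, 87, 58, 65]
Count: 8
Sum: 574
Mean: 574/8 = 71.75
Sorted: [46, 58, 65, 65, 65, 87, 93, 95]
Median: 65.0
Mode: 65 (3 times)
Range: 95 - 46 = 49
Min: 46, Max: 95

mean=71.75, median=65.0, mode=65, range=49


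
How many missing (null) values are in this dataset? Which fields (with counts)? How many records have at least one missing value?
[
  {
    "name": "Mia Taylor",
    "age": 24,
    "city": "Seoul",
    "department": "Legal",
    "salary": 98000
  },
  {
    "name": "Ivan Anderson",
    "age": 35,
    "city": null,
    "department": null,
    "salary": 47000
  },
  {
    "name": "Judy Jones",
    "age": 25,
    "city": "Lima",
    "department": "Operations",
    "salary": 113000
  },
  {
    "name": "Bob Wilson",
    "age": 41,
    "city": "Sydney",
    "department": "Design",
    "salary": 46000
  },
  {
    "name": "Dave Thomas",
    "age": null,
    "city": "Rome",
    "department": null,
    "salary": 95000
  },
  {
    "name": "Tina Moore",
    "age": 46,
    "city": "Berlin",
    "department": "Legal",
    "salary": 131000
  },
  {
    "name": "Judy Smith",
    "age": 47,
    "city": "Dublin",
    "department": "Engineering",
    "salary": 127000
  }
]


Checking for missing (null) values in 7 records:

  Mia Taylor: complete
  Ivan Anderson: city, department
  Judy Jones: complete
  Bob Wilson: complete
  Dave Thomas: age, department
  Tina Moore: complete
  Judy Smith: complete

Per field:
  name: 0 missing
  age: 1 missing
  city: 1 missing
  department: 2 missing
  salary: 0 missing

Total missing values: 4
Records with any missing: 2

4 missing values (age: 1, city: 1, department: 2); 2 incomplete records


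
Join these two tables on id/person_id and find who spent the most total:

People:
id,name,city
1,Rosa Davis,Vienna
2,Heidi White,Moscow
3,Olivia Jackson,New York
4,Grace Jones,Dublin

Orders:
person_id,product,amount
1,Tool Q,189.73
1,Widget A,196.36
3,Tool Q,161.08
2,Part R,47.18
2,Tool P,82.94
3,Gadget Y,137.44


Join on: people.id = orders.person_id

Joined rows:
  Rosa Davis (Vienna) bought Tool Q for $189.73
  Rosa Davis (Vienna) bought Widget A for $196.36
  Olivia Jackson (New York) bought Tool Q for $161.08
  Heidi White (Moscow) bought Part R for $47.18
  Heidi White (Moscow) bought Tool P for $82.94
  Olivia Jackson (New York) bought Gadget Y for $137.44

Total per person:
  Rosa Davis: $386.09
  Olivia Jackson: $298.52
  Heidi White: $130.12

Top spender: Rosa Davis ($386.09)

Rosa Davis ($386.09)


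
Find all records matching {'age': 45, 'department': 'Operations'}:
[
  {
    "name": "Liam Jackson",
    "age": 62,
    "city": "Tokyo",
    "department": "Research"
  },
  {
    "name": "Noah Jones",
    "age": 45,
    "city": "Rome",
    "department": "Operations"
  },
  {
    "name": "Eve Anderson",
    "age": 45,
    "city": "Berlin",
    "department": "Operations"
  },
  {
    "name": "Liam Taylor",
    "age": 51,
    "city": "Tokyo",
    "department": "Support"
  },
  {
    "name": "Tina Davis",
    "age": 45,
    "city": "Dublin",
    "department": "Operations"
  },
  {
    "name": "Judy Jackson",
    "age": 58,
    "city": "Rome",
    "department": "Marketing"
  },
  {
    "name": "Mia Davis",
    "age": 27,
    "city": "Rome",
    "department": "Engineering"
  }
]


Search criteria: {'age': 45, 'department': 'Operations'}

Checking 7 records:
  Liam Jackson: {age: 62, department: Research}
  Noah Jones: {age: 45, department: Operations} <-- MATCH
  Eve Anderson: {age: 45, department: Operations} <-- MATCH
  Liam Taylor: {age: 51, department: Support}
  Tina Davis: {age: 45, department: Operations} <-- MATCH
  Judy Jackson: {age: 58, department: Marketing}
  Mia Davis: {age: 27, department: Engineering}

Matches: ["Noah Jones", "Eve Anderson", "Tina Davis"]

["Noah Jones", "Eve Anderson", "Tina Davis"]


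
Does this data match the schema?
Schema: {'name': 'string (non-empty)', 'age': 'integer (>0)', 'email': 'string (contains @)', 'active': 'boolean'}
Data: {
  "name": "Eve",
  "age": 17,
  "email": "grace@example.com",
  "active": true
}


Validating each field against schema:
  name: OK (non-empty string)
  age: OK (positive integer)
  email: OK (string with @)
  active: OK (boolean)

Result: VALID

VALID


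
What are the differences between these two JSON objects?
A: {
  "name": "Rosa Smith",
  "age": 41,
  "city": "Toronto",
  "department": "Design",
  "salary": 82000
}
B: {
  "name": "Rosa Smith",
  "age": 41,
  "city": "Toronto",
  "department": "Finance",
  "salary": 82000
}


Comparing each field (in key order):
  name: same
  age: same
  city: same
  department: DIFFERENT
  salary: same
Differences:
  department: Design -> Finance

1 field(s) changed

1 change: department


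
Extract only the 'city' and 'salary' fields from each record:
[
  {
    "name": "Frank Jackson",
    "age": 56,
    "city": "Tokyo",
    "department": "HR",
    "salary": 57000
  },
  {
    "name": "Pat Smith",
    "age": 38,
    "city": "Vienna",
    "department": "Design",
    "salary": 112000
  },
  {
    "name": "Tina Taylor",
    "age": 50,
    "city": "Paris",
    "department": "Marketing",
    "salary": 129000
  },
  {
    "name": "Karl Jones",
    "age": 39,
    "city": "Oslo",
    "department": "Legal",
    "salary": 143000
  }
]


Original: 4 records with fields: name, age, city, department, salary
Keep: ['city', 'salary']
Drop: ['name', 'age', 'department']
Result: 4 records, 2 fields each

[
  {
    "city": "Tokyo",
    "salary": 57000
  },
  {
    "city": "Vienna",
    "salary": 112000
  },
  {
    "city": "Paris",
    "salary": 129000
  },
  {
    "city": "Oslo",
    "salary": 143000
  }
]


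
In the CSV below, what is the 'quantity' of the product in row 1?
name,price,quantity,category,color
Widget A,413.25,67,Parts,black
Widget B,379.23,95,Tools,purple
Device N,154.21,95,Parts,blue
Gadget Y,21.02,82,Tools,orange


Query: Row 1 ('Widget A'), column 'quantity'
Value: 67

67


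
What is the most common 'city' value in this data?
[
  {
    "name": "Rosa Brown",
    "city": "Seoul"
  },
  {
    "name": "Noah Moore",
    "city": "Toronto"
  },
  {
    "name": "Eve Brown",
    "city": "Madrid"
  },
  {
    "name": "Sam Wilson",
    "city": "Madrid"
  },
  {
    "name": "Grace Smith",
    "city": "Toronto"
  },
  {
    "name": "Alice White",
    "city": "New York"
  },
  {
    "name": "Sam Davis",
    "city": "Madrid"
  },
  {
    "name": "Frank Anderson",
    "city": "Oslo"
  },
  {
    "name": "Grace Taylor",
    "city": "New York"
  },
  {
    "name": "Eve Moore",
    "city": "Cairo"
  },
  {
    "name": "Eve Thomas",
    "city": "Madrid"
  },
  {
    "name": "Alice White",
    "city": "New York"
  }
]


Counting 'city' values across 12 records:

  Madrid: 4 ####
  New York: 3 ###
  Toronto: 2 ##
  Seoul: 1 #
  Oslo: 1 #
  Cairo: 1 #

Most common: Madrid (4 times)

Madrid (4 times)


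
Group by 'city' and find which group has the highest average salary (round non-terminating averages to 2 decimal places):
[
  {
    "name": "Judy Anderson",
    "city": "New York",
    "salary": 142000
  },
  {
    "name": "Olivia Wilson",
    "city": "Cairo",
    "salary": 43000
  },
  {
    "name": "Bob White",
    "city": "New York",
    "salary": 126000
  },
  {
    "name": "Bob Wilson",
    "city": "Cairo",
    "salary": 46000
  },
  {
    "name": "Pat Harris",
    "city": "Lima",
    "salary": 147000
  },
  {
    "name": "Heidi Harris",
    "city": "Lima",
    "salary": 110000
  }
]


Group by: city

Groups:
  Cairo: 2 people, avg salary = 89000/2 = $44500
  Lima: 2 people, avg salary = 257000/2 = $128500
  New York: 2 people, avg salary = 268000/2 = $134000

Highest average salary: New York ($134000)

New York ($134000)


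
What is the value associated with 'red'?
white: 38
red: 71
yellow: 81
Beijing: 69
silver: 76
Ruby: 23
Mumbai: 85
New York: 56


Looking up key 'red'
Value: 71

71


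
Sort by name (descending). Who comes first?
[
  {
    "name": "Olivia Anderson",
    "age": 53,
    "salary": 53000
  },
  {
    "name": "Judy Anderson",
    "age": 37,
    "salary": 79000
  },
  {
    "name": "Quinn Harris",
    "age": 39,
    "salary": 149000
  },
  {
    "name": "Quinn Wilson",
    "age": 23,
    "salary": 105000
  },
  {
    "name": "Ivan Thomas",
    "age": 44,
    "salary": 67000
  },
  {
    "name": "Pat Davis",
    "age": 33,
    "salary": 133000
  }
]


Sort by: name (descending)

Sorted order:
  1. Quinn Wilson (name = Quinn Wilson)
  2. Quinn Harris (name = Quinn Harris)
  3. Pat Davis (name = Pat Davis)
  4. Olivia Anderson (name = Olivia Anderson)
  5. Judy Anderson (name = Judy Anderson)
  6. Ivan Thomas (name = Ivan Thomas)

First: Quinn Wilson

Quinn Wilson


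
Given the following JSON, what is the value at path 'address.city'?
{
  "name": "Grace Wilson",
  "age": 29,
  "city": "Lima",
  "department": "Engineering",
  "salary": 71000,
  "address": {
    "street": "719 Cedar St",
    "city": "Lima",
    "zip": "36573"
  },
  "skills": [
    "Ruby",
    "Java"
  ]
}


Query: address.city
Path: address -> city
Value: Lima

Lima


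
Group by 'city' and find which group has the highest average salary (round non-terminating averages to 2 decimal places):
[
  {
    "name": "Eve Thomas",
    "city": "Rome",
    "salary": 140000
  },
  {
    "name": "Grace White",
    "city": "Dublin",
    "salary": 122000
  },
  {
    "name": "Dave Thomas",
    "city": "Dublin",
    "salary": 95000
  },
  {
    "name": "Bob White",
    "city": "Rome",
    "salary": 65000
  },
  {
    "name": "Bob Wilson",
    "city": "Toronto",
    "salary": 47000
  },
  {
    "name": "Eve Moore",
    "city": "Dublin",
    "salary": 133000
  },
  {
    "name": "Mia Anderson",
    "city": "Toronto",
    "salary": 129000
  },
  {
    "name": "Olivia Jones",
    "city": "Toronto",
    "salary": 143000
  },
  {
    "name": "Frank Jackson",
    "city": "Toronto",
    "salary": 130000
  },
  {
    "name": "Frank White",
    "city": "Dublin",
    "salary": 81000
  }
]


Group by: city

Groups:
  Dublin: 4 people, avg salary = 431000/4 = $107750
  Rome: 2 people, avg salary = 205000/2 = $102500
  Toronto: 4 people, avg salary = 449000/4 = $112250

Highest average salary: Toronto ($112250)

Toronto ($112250)


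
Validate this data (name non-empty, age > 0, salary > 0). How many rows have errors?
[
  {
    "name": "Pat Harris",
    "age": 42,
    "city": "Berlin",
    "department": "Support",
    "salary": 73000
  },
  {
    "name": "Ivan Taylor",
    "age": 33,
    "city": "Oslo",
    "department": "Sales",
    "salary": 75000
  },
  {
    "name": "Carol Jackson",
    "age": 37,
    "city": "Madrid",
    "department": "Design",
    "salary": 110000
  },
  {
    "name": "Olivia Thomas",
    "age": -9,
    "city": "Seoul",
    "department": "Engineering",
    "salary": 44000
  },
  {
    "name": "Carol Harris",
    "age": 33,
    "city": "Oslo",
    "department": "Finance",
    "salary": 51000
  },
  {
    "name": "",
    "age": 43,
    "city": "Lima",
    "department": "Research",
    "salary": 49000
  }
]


Validating 6 records:
Rules: name non-empty, age > 0, salary > 0

  Row 1 (Pat Harris): OK
  Row 2 (Ivan Taylor): OK
  Row 3 (Carol Jackson): OK
  Row 4 (Olivia Thomas): negative age: -9
  Row 5 (Carol Harris): OK
  Row 6 (???): empty name

Total errors: 2

2 errors


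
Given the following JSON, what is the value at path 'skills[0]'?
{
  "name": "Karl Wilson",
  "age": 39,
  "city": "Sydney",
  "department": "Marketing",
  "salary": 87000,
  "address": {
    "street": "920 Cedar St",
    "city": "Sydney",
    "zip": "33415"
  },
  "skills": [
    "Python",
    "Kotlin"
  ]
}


Query: skills[0]
Path: skills -> first element
Value: Python

Python


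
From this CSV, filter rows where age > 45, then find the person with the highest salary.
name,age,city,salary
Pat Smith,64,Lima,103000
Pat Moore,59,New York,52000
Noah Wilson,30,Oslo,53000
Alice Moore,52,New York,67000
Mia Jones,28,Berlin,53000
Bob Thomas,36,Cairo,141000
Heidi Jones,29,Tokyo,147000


Filter: age > 45
Sort by: salary (descending)

Filtered records (3):
  Pat Smith, age 64, salary $103000
  Alice Moore, age 52, salary $67000
  Pat Moore, age 59, salary $52000

Highest salary: Pat Smith ($103000)

Pat Smith


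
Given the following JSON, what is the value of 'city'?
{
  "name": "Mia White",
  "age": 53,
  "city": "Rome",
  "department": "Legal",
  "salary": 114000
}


Looking up field 'city'
Value: Rome

Rome


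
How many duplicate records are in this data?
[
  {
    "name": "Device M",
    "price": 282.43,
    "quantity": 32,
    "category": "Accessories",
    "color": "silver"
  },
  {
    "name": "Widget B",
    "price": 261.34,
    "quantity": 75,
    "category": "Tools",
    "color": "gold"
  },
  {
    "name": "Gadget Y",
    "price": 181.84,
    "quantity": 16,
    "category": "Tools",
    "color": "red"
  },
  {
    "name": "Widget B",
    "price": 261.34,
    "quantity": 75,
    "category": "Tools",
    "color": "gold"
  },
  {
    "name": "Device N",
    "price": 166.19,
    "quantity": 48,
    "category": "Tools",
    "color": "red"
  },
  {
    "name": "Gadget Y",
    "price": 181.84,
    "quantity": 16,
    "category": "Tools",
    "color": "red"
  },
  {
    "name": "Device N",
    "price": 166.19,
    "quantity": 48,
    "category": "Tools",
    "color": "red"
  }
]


Checking 7 records for duplicates:

  Row 1: Device M ($282.43, qty 32)
  Row 2: Widget B ($261.34, qty 75)
  Row 3: Gadget Y ($181.84, qty 16)
  Row 4: Widget B ($261.34, qty 75) <-- DUPLICATE
  Row 5: Device N ($166.19, qty 48)
  Row 6: Gadget Y ($181.84, qty 16) <-- DUPLICATE
  Row 7: Device N ($166.19, qty 48) <-- DUPLICATE

Duplicates found: 3
Unique records: 4

3 duplicates, 4 unique


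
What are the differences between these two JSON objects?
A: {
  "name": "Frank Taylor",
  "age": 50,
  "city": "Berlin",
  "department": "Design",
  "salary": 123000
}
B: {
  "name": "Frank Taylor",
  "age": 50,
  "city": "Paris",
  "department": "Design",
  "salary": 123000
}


Comparing each field (in key order):
  name: same
  age: same
  city: DIFFERENT
  department: same
  salary: same
Differences:
  city: Berlin -> Paris

1 field(s) changed

1 change: city


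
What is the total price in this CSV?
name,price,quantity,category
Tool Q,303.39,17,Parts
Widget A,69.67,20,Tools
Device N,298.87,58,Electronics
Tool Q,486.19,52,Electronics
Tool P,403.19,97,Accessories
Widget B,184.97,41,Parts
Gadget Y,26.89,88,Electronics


Computing total price:
Values: [303.39, 69.67, 298.87, 486.19, 403.19, 184.97, 26.89]
Sum = 1773.17

1773.17


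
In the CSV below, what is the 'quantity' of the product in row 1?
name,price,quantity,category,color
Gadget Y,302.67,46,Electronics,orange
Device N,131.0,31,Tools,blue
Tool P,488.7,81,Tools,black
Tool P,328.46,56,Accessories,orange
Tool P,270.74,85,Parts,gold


Query: Row 1 ('Gadget Y'), column 'quantity'
Value: 46

46


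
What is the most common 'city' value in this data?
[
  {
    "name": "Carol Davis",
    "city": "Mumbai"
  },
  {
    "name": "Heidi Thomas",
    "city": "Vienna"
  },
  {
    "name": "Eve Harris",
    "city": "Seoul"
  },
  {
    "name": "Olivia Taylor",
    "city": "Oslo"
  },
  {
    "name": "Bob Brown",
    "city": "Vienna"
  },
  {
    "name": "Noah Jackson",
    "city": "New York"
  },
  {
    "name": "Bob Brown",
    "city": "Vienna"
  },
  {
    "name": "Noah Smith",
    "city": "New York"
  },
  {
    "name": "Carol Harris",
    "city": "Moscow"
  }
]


Counting 'city' values across 9 records:

  Vienna: 3 ###
  New York: 2 ##
  Mumbai: 1 #
  Seoul: 1 #
  Oslo: 1 #
  Moscow: 1 #

Most common: Vienna (3 times)

Vienna (3 times)


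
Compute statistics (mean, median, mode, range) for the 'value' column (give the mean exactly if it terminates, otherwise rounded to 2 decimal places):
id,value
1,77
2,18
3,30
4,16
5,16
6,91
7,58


Data: [77, 18, 30, 16, 16, 91, 58]
Count: 7
Sum: 306
Mean: 306/7 ≈ 43.71 (rounded to 2 decimal places)
Sorted: [16, 16, 18, 30, 58, 77, 91]
Median: 30.0
Mode: 16 (2 times)
Range: 91 - 16 = 75
Min: 16, Max: 91

mean≈43.71, median=30.0, mode=16, range=75


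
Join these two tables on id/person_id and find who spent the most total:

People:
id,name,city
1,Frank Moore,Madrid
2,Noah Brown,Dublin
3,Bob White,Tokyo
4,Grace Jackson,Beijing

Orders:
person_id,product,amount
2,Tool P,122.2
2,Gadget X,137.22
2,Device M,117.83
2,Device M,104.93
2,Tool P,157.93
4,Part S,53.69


Join on: people.id = orders.person_id

Joined rows:
  Noah Brown (Dublin) bought Tool P for $122.2
  Noah Brown (Dublin) bought Gadget X for $137.22
  Noah Brown (Dublin) bought Device M for $117.83
  Noah Brown (Dublin) bought Device M for $104.93
  Noah Brown (Dublin) bought Tool P for $157.93
  Grace Jackson (Beijing) bought Part S for $53.69

Total per person:
  Noah Brown: $640.11
  Grace Jackson: $53.69

Top spender: Noah Brown ($640.11)

Noah Brown ($640.11)


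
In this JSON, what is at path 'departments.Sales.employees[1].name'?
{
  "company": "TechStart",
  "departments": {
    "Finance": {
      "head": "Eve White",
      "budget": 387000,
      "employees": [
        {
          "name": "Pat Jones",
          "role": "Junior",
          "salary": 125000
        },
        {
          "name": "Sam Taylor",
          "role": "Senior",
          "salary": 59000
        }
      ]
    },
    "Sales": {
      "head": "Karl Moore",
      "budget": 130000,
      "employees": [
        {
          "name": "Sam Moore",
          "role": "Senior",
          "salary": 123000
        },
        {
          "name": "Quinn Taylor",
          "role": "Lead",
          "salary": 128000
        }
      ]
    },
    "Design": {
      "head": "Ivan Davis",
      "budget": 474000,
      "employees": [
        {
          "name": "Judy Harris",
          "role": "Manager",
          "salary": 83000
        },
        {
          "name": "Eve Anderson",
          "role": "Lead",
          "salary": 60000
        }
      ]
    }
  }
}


Path: departments.Sales.employees[1].name

Navigate:
  -> departments
  -> Sales
  -> employees[1].name = 'Quinn Taylor'

Quinn Taylor


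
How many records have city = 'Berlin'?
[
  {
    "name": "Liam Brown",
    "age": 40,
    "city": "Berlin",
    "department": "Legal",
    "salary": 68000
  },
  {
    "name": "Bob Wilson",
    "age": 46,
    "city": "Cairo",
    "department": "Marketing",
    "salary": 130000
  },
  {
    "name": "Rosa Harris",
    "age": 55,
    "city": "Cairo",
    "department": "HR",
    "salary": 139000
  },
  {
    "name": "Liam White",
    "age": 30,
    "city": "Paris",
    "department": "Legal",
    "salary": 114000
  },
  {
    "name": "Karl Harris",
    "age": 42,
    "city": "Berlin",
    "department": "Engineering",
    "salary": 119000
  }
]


Data: 5 records
Condition: city = 'Berlin'

Checking each record:
  Liam Brown: Berlin MATCH
  Bob Wilson: Cairo
  Rosa Harris: Cairo
  Liam White: Paris
  Karl Harris: Berlin MATCH

Count: 2

2


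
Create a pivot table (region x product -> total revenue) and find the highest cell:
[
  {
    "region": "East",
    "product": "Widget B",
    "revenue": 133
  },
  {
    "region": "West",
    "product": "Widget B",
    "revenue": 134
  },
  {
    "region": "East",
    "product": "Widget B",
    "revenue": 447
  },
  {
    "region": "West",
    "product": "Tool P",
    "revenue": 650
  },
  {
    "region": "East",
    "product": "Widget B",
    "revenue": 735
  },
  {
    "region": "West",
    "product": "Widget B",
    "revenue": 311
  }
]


Pivot: region (rows) x product (columns) -> total revenue

     Tool P        Widget B    
East             0          1315  
West           650           445  

Highest: East / Widget B = $1315

East / Widget B = $1315


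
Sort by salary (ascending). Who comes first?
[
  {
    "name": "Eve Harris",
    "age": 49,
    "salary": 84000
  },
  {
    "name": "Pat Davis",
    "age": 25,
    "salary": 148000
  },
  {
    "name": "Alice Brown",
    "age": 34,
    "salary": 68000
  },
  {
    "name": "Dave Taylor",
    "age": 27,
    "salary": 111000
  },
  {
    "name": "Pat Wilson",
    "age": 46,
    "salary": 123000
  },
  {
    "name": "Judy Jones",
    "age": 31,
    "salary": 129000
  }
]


Sort by: salary (ascending)

Sorted order:
  1. Alice Brown (salary = 68000)
  2. Eve Harris (salary = 84000)
  3. Dave Taylor (salary = 111000)
  4. Pat Wilson (salary = 123000)
  5. Judy Jones (salary = 129000)
  6. Pat Davis (salary = 148000)

First: Alice Brown

Alice Brown


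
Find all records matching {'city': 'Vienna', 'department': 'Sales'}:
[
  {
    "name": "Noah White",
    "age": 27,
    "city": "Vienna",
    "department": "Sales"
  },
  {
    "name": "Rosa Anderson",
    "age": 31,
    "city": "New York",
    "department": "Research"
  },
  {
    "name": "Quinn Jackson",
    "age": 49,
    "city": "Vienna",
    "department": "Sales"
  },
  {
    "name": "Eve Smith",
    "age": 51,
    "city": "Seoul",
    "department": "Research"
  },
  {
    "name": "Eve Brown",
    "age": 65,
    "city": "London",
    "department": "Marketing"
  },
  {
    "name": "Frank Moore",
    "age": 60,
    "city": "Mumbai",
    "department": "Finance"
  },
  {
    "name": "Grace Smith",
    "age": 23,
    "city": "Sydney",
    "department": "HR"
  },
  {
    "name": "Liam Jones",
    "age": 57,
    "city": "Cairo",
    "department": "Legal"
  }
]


Search criteria: {'city': 'Vienna', 'department': 'Sales'}

Checking 8 records:
  Noah White: {city: Vienna, department: Sales} <-- MATCH
  Rosa Anderson: {city: New York, department: Research}
  Quinn Jackson: {city: Vienna, department: Sales} <-- MATCH
  Eve Smith: {city: Seoul, department: Research}
  Eve Brown: {city: London, department: Marketing}
  Frank Moore: {city: Mumbai, department: Finance}
  Grace Smith: {city: Sydney, department: HR}
  Liam Jones: {city: Cairo, department: Legal}

Matches: ["Noah White", "Quinn Jackson"]

["Noah White", "Quinn Jackson"]


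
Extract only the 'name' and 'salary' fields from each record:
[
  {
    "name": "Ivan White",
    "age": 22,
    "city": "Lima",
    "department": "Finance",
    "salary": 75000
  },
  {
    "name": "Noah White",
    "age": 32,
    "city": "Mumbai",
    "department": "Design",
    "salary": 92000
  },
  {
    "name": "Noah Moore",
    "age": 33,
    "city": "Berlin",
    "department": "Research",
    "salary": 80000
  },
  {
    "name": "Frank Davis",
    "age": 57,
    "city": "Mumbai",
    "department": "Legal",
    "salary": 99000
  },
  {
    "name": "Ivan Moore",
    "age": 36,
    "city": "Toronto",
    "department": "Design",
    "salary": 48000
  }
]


Original: 5 records with fields: name, age, city, department, salary
Keep: ['name', 'salary']
Drop: ['age', 'city', 'department']
Result: 5 records, 2 fields each

[
  {
    "name": "Ivan White",
    "salary": 75000
  },
  {
    "name": "Noah White",
    "salary": 92000
  },
  {
    "name": "Noah Moore",
    "salary": 80000
  },
  {
    "name": "Frank Davis",
    "salary": 99000
  },
  {
    "name": "Ivan Moore",
    "salary": 48000
  }
]


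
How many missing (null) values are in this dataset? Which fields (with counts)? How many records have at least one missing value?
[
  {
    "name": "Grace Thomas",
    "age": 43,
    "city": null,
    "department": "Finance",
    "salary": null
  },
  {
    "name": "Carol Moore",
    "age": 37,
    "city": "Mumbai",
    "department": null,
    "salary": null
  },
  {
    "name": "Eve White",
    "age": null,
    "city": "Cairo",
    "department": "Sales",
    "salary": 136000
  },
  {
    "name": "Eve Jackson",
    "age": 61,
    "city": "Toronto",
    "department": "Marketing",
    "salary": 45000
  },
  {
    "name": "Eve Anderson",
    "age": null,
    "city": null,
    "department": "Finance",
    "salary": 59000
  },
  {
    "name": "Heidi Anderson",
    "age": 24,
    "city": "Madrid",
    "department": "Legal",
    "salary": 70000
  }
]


Checking for missing (null) values in 6 records:

  Grace Thomas: city, salary
  Carol Moore: department, salary
  Eve White: age
  Eve Jackson: complete
  Eve Anderson: age, city
  Heidi Anderson: complete

Per field:
  name: 0 missing
  age: 2 missing
  city: 2 missing
  department: 1 missing
  salary: 2 missing

Total missing values: 7
Records with any missing: 4

7 missing values (age: 2, city: 2, department: 1, salary: 2); 4 incomplete records


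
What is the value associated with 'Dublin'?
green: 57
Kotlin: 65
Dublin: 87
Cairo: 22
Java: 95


Looking up key 'Dublin'
Value: 87

87


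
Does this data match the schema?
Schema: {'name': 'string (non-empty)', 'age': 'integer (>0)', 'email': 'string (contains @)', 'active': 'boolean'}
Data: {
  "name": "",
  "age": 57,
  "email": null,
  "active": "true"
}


Validating each field against schema:
  name: FAIL ("" is an empty string)
  age: OK (positive integer)
  email: FAIL (null is not a string)
  active: FAIL ("true" is not a boolean)

Result: INVALID (3 errors: name, email, active)

INVALID (3 errors: name, email, active)


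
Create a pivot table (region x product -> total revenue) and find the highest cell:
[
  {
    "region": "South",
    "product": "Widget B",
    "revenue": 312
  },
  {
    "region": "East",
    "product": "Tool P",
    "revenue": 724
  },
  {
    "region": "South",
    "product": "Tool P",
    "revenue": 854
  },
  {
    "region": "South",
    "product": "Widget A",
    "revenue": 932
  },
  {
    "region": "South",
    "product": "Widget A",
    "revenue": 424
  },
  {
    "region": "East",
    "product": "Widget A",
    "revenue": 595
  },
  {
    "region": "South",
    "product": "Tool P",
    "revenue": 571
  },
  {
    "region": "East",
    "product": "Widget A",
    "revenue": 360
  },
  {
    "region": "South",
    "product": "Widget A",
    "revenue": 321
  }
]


Pivot: region (rows) x product (columns) -> total revenue

     Tool P        Widget A      Widget B    
East           724           955             0  
South         1425          1677           312  

Highest: South / Widget A = $1677

South / Widget A = $1677


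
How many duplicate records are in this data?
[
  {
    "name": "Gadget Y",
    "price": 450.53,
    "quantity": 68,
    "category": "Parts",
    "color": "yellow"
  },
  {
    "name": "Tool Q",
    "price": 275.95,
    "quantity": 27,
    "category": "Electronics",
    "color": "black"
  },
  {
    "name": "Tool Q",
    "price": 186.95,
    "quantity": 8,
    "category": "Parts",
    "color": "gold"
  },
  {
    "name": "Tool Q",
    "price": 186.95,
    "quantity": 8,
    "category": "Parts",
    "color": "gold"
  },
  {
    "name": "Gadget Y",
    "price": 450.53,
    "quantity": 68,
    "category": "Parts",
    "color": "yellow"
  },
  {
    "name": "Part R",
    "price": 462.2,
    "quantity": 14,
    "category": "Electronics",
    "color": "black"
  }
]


Checking 6 records for duplicates:

  Row 1: Gadget Y ($450.53, qty 68)
  Row 2: Tool Q ($275.95, qty 27)
  Row 3: Tool Q ($186.95, qty 8)
  Row 4: Tool Q ($186.95, qty 8) <-- DUPLICATE
  Row 5: Gadget Y ($450.53, qty 68) <-- DUPLICATE
  Row 6: Part R ($462.2, qty 14)

Duplicates found: 2
Unique records: 4

2 duplicates, 4 unique


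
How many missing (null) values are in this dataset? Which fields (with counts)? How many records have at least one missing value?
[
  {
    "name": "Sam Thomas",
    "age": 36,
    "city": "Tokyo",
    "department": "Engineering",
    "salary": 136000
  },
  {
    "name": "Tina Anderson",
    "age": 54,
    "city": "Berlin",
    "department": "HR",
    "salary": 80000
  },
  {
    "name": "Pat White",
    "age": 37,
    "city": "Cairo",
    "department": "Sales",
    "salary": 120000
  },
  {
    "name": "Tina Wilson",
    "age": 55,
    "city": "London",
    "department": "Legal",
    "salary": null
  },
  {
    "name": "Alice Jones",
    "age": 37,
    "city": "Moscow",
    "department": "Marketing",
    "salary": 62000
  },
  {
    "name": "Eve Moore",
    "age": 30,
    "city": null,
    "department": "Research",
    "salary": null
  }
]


Checking for missing (null) values in 6 records:

  Sam Thomas: complete
  Tina Anderson: complete
  Pat White: complete
  Tina Wilson: salary
  Alice Jones: complete
  Eve Moore: city, salary

Per field:
  name: 0 missing
  age: 0 missing
  city: 1 missing
  department: 0 missing
  salary: 2 missing

Total missing values: 3
Records with any missing: 2

3 missing values (city: 1, salary: 2); 2 incomplete records


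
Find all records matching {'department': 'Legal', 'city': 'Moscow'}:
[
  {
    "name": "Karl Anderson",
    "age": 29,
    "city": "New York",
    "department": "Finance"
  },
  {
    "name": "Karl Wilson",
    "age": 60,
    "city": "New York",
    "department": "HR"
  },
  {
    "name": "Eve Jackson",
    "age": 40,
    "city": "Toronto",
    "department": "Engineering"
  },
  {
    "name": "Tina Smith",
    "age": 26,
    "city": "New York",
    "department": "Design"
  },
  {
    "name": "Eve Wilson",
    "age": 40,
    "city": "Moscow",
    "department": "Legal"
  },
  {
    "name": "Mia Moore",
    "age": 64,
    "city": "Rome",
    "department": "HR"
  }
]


Search criteria: {'department': 'Legal', 'city': 'Moscow'}

Checking 6 records:
  Karl Anderson: {department: Finance, city: New York}
  Karl Wilson: {department: HR, city: New York}
  Eve Jackson: {department: Engineering, city: Toronto}
  Tina Smith: {department: Design, city: New York}
  Eve Wilson: {department: Legal, city: Moscow} <-- MATCH
  Mia Moore: {department: HR, city: Rome}

Matches: ["Eve Wilson"]

["Eve Wilson"]


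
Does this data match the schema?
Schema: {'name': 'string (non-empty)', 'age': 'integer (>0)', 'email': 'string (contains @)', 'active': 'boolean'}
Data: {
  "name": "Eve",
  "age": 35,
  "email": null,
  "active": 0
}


Validating each field against schema:
  name: OK (non-empty string)
  age: OK (positive integer)
  email: FAIL (null is not a string)
  active: FAIL (0 is not a boolean)

Result: INVALID (2 errors: email, active)

INVALID (2 errors: email, active)


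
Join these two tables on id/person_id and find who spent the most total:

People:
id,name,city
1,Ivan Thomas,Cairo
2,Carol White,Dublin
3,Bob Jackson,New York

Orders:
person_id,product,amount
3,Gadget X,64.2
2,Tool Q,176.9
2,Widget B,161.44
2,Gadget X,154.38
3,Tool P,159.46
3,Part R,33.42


Join on: people.id = orders.person_id

Joined rows:
  Bob Jackson (New York) bought Gadget X for $64.2
  Carol White (Dublin) bought Tool Q for $176.9
  Carol White (Dublin) bought Widget B for $161.44
  Carol White (Dublin) bought Gadget X for $154.38
  Bob Jackson (New York) bought Tool P for $159.46
  Bob Jackson (New York) bought Part R for $33.42

Total per person:
  Carol White: $492.72
  Bob Jackson: $257.08

Top spender: Carol White ($492.72)

Carol White ($492.72)


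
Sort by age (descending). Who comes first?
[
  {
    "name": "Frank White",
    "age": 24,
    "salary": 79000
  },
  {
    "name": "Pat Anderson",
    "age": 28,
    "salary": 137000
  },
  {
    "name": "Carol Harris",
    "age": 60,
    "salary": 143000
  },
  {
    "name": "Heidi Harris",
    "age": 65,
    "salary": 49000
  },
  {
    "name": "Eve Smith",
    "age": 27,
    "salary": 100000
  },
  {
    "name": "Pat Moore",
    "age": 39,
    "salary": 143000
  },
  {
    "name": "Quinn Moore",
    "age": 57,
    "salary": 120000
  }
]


Sort by: age (descending)

Sorted order:
  1. Heidi Harris (age = 65)
  2. Carol Harris (age = 60)
  3. Quinn Moore (age = 57)
  4. Pat Moore (age = 39)
  5. Pat Anderson (age = 28)
  6. Eve Smith (age = 27)
  7. Frank White (age = 24)

First: Heidi Harris

Heidi Harris


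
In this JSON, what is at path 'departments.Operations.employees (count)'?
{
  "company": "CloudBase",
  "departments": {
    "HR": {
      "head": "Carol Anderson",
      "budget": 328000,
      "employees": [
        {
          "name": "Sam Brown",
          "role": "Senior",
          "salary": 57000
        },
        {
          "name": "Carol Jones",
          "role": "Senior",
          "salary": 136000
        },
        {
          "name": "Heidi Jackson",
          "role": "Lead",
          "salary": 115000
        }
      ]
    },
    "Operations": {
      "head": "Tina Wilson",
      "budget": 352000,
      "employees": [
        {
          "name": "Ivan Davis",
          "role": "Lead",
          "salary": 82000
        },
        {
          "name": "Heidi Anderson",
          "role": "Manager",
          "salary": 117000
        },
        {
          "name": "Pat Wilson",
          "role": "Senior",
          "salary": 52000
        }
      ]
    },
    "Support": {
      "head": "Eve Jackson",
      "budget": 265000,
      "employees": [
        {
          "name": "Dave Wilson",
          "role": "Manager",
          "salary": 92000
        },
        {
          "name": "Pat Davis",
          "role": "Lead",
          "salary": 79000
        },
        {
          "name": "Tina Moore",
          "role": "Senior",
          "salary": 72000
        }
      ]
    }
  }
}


Path: departments.Operations.employees (count)

Navigate:
  -> departments
  -> Operations
  -> employees (array, length 3)

3
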